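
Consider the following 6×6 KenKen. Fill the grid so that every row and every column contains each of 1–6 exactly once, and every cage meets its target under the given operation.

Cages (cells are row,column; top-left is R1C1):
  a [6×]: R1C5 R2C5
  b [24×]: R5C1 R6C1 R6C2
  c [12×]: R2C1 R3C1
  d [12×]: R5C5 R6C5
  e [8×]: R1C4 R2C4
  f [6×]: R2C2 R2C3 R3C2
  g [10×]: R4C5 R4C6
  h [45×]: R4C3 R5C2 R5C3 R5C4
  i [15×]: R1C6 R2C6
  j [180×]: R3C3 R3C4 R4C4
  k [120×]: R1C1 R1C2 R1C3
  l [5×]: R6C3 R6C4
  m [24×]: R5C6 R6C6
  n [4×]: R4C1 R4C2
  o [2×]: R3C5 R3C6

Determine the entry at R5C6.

6

Cage j needs product 180, which forces R3C3 = 6.
Cage j has product 180, so R3C4 = 5.
Cage h needs product 45, so R4C3 = 3.
Cage j needs product 180, so R4C4 = 6.
Column 4 already has 5; hence R6C4 = 1.
1 is placed in column 4, so R5C4 = 3.
Row 6 now contains 1, so R6C3 = 5.
5 is placed in column 3, leaving R1C3 = 4.
4 is placed in row 1; hence R1C4 = 2.
Column 4 now contains 2; hence R2C4 = 4.
Cage h needs product 45, leaving R5C2 = 5.
5 is placed in column 3; hence R5C3 = 1.
The 3 cells of cage k must have product 120; hence R1C1 = 5.
Column 2 already has 5, so R1C2 = 6.
5 is placed in row 1; hence R1C6 = 3.
Column 3 now contains 1, leaving R2C3 = 2.
3 is placed in column 6, leaving R2C6 = 5.
Column 6 now contains 5; hence R4C6 = 2.
3 is placed in row 1, so R1C5 = 1.
The two cells of cage a must have product 6; hence R2C5 = 6.
Cage o needs two cells with product 2, leaving R3C5 = 2.
2 is placed in column 6, which forces R3C6 = 1.
2 is placed in row 4; hence R4C5 = 5.
Column 5 now contains 2; hence R5C5 = 4.
Row 5 already has 4, so R5C6 = 6.
Column 5 now contains 2; hence R6C5 = 3.
6 is placed in column 6, which forces R6C6 = 4.
Row 2 already has 6; hence R2C1 = 3.
Cage f needs product 6, so R2C2 = 1.
Row 3 now contains 2; hence R3C1 = 4.
1 is placed in row 3; hence R3C2 = 3.
Column 1 already has 4, which forces R4C1 = 1.
Column 2 already has 1, leaving R4C2 = 4.
Row 5 already has 4, leaving R5C1 = 2.
Cage b has product 24; hence R6C1 = 6.
4 is placed in row 6, leaving R6C2 = 2.
The full grid is 5 6 4 2 1 3 / 3 1 2 4 6 5 / 4 3 6 5 2 1 / 1 4 3 6 5 2 / 2 5 1 3 4 6 / 6 2 5 1 3 4.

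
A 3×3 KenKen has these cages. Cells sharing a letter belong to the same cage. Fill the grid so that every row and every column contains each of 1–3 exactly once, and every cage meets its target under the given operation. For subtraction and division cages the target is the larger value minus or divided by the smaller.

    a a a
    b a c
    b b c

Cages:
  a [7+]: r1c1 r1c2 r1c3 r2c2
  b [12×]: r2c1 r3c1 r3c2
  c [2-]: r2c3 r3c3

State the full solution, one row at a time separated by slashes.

Cage b has product 12, which forces r2c1 = 2.
Cage a has sum 7, which forces r2c2 = 1.
Row 2 now contains 1; hence r2c3 = 3.
Cage b has product 12, which forces r3c1 = 3.
Cage b has product 12, which forces r3c2 = 2.
3 is placed in column 3, leaving r3c3 = 1.
Column 1 now contains 3; hence r1c1 = 1.
2 is placed in column 2, leaving r1c2 = 3.
Column 3 already has 1, so r1c3 = 2.

1 3 2 / 2 1 3 / 3 2 1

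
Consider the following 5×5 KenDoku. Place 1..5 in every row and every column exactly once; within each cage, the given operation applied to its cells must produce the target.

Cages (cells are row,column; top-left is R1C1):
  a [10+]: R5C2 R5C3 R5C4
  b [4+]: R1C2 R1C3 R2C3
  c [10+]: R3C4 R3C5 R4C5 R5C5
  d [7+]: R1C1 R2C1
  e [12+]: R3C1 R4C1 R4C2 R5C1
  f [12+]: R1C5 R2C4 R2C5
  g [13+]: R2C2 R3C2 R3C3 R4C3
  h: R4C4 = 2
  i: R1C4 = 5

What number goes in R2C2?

2

Cage b needs sum 4; hence R1C2 = 1.
Cage b needs sum 4, which forces R1C3 = 2.
I is a freebie, which forces R1C4 = 5.
The 3 cells of cage b must have sum 4; hence R2C3 = 1.
Cage h is given, which forces R4C4 = 2.
Cage f has sum 12, which forces R2C5 = 5.
The only place for 2 in row 2 is R2C2.
Cage a needs sum 10, so R5C4 = 1.
The 4 cells of cage g must have sum 13, so R3C2 = 3.
The pair R3C2/R3C4 in row 3 holds {3, 4}, which forces R3C3 = 5.
Row 3 already has 3, so R3C4 = 4.
Cage g has sum 13, which forces R4C3 = 3.
Column 3 already has 5, leaving R5C3 = 4.
Cage f needs sum 12, which forces R1C5 = 4.
Column 4 already has 4, which forces R2C4 = 3.
The 4 cells of cage e must have sum 12, which forces R3C1 = 1.
The 4 cells of cage c must have sum 10, leaving R3C5 = 2.
Cage c needs sum 10, so R4C5 = 1.
Cage e needs sum 12; hence R5C1 = 2.
Row 5 now contains 4; hence R5C2 = 5.
Cage c has sum 10; hence R5C5 = 3.
4 is placed in row 1; hence R1C1 = 3.
3 is placed in row 2; hence R2C1 = 4.
Cage e has sum 12, which forces R4C1 = 5.
5 is placed in column 2, leaving R4C2 = 4.
The full grid is 3 1 2 5 4 / 4 2 1 3 5 / 1 3 5 4 2 / 5 4 3 2 1 / 2 5 4 1 3.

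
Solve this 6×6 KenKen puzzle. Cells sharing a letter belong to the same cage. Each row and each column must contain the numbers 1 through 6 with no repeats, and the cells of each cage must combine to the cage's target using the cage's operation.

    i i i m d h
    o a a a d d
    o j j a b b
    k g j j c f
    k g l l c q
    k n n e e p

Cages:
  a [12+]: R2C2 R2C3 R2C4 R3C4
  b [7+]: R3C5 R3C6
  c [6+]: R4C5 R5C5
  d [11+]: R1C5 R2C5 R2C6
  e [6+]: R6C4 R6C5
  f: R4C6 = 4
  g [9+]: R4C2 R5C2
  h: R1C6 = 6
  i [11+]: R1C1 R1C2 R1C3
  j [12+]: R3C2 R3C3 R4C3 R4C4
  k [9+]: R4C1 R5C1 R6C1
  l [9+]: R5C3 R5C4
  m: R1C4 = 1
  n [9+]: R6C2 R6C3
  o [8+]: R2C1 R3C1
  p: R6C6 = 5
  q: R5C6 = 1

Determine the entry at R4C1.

6

M is a freebie, leaving R1C4 = 1.
Cage h is a single given cell, so R1C6 = 6.
Cage f is given, which forces R4C6 = 4.
Cage q is given, leaving R5C6 = 1.
Cage p is given, leaving R6C6 = 5.
In row 1, 3 can only go at R1C5, so R1C5 = 3.
The only place for 2 in row 5 is R5C1.
The only place for 1 in row 6 is R6C1.
Cage k has sum 9, which forces R4C1 = 6.
In column 1, 4 can only go at R1C1, so R1C1 = 4.
The only place for 1 in column 5 is R4C5.
Cage c's pair has sum 6, which forces R5C5 = 5.
Column 5 now contains 5, which forces R2C5 = 6.
Cage d needs sum 11, which forces R2C6 = 2.
Column 5 now contains 5, so R3C5 = 4.
The two cells of cage b must have sum 7, which forces R3C6 = 3.
Column 5 now contains 4, which forces R6C5 = 2.
The two cells of cage o must have sum 8, which forces R2C1 = 3.
3 is placed in row 3, so R3C1 = 5.
Cage a needs sum 12, leaving R3C4 = 2.
Column 4 already has 2, which forces R4C4 = 3.
Column 4 already has 3, so R5C4 = 6.
Row 6 already has 2, so R6C4 = 4.
4 is placed in column 4; hence R2C4 = 5.
Row 4 already has 3, which forces R4C2 = 5.
Row 4 already has 3, leaving R4C3 = 2.
6 is placed in row 5, so R5C2 = 4.
6 is placed in row 5, leaving R5C3 = 3.
3 is placed in column 3, which forces R6C3 = 6.
Column 2 now contains 5, leaving R1C2 = 2.
Column 3 now contains 2, leaving R1C3 = 5.
Column 2 now contains 4; hence R2C2 = 1.
Cage a has sum 12, leaving R2C3 = 4.
Cage j needs sum 12, so R3C2 = 6.
6 is placed in column 3, which forces R3C3 = 1.
Row 6 already has 6; hence R6C2 = 3.
Filled in: 4 2 5 1 3 6 / 3 1 4 5 6 2 / 5 6 1 2 4 3 / 6 5 2 3 1 4 / 2 4 3 6 5 1 / 1 3 6 4 2 5.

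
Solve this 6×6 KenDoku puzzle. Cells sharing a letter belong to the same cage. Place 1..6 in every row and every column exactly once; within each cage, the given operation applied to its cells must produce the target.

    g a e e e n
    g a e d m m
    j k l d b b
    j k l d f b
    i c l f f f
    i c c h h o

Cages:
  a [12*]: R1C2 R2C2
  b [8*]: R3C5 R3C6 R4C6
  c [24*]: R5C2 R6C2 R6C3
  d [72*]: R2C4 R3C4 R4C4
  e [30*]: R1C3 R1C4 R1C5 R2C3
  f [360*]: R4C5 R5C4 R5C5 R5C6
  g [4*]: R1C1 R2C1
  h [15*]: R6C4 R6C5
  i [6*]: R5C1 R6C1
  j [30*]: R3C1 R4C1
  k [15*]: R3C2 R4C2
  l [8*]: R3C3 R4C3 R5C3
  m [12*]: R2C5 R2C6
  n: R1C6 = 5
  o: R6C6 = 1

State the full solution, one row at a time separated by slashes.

4 6 3 1 2 5 / 1 2 5 6 4 3 / 6 5 2 3 1 4 / 5 3 1 4 6 2 / 3 1 4 2 5 6 / 2 4 6 5 3 1

Cage n is a single given cell, leaving R1C6 = 5.
Cage o is a single given cell, which forces R6C6 = 1.
Cage e needs product 30, which forces R2C3 = 5.
Cage b has product 8, which forces R3C5 = 1.
Row 1 needs a 6, and only R1C2 is open for it.
Cage a's pair has product 12; hence R2C2 = 2.
In row 1, 4 can only go at R1C1, so R1C1 = 4.
4 is placed in column 1, which forces R2C1 = 1.
Row 2 needs a 6, and only R2C4 is open for it.
In row 3, 6 can only go at R3C1, so R3C1 = 6.
6 is placed in column 1, leaving R4C1 = 5.
Row 4 already has 5, leaving R4C2 = 3.
Row 4 already has 3, which forces R4C4 = 4.
Row 4 now contains 4; hence R4C5 = 6.
Row 4 now contains 4, so R4C6 = 2.
Column 2 already has 3, leaving R6C2 = 4.
Column 2 already has 3; hence R3C2 = 5.
4 is placed in column 4, which forces R3C4 = 3.
Column 6 now contains 2, leaving R3C6 = 4.
Row 4 now contains 2, leaving R4C3 = 1.
Column 2 now contains 4; hence R5C2 = 1.
Cage c needs product 24; hence R6C3 = 6.
Column 4 already has 3; hence R6C4 = 5.
Row 6 already has 5, leaving R6C5 = 3.
The 4 cells of cage e must have product 30, which forces R1C3 = 3.
Cage e needs product 30, so R1C4 = 1.
3 is placed in column 5, so R1C5 = 2.
3 is placed in column 5, so R2C5 = 4.
4 is placed in column 6, so R2C6 = 3.
Row 3 already has 4, which forces R3C3 = 2.
The two cells of cage i must have product 6, so R5C1 = 3.
Cage l has product 8, which forces R5C3 = 4.
Column 4 now contains 5, which forces R5C4 = 2.
Cage f has product 360; hence R5C5 = 5.
Cage f has product 360, which forces R5C6 = 6.
3 is placed in row 6; hence R6C1 = 2.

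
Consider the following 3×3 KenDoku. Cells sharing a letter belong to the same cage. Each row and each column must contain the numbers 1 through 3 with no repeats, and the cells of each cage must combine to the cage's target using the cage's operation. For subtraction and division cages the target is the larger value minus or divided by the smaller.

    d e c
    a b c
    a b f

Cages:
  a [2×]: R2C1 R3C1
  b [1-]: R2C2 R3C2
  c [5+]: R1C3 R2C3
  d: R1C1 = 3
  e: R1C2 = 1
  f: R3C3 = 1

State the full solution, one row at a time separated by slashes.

D is a freebie, so R1C1 = 3.
E is a freebie, which forces R1C2 = 1.
Row 1 already has 3; hence R1C3 = 2.
Column 3 now contains 2, which forces R2C3 = 3.
F is a freebie; hence R3C3 = 1.
Cage a's pair has product 2, leaving R2C1 = 1.
Row 2 already has 3, leaving R2C2 = 2.
Row 3 already has 1, leaving R3C1 = 2.
The two cells of cage b must have difference 1, which forces R3C2 = 3.

3 1 2 / 1 2 3 / 2 3 1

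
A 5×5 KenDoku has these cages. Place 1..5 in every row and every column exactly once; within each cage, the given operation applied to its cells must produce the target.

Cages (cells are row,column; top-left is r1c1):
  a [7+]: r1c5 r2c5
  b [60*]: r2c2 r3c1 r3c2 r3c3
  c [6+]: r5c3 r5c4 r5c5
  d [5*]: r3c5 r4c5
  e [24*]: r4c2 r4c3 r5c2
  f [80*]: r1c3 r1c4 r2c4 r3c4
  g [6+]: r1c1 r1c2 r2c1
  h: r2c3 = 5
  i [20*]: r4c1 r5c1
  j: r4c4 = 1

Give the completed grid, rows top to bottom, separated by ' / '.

1 3 2 5 4 / 2 1 5 4 3 / 3 5 4 2 1 / 4 2 3 1 5 / 5 4 1 3 2

H is a freebie; hence r2c3 = 5.
Cage j is given, so r4c4 = 1.
1 is placed in row 4; hence r4c5 = 5.
Cage f needs product 80, leaving r1c3 = 2.
Column 5 already has 5, which forces r3c5 = 1.
Row 4 already has 5, leaving r4c1 = 4.
4 is placed in row 4; hence r4c3 = 3.
Cage i's pair has product 20, leaving r5c1 = 5.
3 is placed in column 3, leaving r5c3 = 1.
Cage g has sum 6, leaving r2c1 = 2.
Cage b has product 60, leaving r2c2 = 1.
2 is placed in row 2, leaving r2c4 = 4.
Row 2 already has 4, which forces r2c5 = 3.
Cage b has product 60, which forces r3c1 = 3.
Cage b needs product 60, so r3c2 = 5.
3 is placed in column 3; hence r3c3 = 4.
Row 3 now contains 5, leaving r3c4 = 2.
3 is placed in row 4, which forces r4c2 = 2.
The 3 cells of cage e must have product 24, so r5c2 = 4.
2 is placed in column 4; hence r5c4 = 3.
Column 5 already has 3, leaving r5c5 = 2.
Column 1 now contains 3, leaving r1c1 = 1.
Column 2 already has 1; hence r1c2 = 3.
Column 4 now contains 4; hence r1c4 = 5.
Column 5 already has 3, which forces r1c5 = 4.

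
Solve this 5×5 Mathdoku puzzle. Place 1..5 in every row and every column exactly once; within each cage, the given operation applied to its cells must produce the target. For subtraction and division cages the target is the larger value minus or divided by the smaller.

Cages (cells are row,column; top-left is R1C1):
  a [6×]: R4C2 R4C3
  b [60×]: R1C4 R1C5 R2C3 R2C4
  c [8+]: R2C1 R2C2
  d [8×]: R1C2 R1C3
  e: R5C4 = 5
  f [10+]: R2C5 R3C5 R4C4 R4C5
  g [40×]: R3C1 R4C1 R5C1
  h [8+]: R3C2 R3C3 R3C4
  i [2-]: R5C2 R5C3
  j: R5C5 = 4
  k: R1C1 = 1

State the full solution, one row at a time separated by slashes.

Cage k is a single given cell, leaving R1C1 = 1.
Cage e is given, which forces R5C4 = 5.
Cage j is given, leaving R5C5 = 4.
Row 5 already has 4, which forces R5C1 = 2.
In row 1, 5 can only go at R1C5, so R1C5 = 5.
The 4 cells of cage f must have sum 10; hence R4C4 = 4.
Cage g has product 40, leaving R3C1 = 4.
4 is placed in row 4, leaving R4C1 = 5.
5 is placed in column 1; hence R2C1 = 3.
Cage c needs two cells with sum 8, leaving R2C2 = 5.
Row 2 already has 3; hence R2C4 = 1.
1 is placed in row 2, which forces R2C5 = 2.
Column 4 already has 1, which forces R3C4 = 2.
Column 4 already has 2; hence R1C4 = 3.
2 is placed in row 2; hence R2C3 = 4.
Row 3 already has 2, so R3C2 = 1.
The 3 cells of cage h must have sum 8, so R3C3 = 5.
1 is placed in row 3, leaving R3C5 = 3.
3 is placed in column 5, which forces R4C5 = 1.
1 is placed in column 2, which forces R5C2 = 3.
3 is placed in row 5, so R5C3 = 1.
Cage d's pair has product 8, leaving R1C2 = 4.
4 is placed in column 3, which forces R1C3 = 2.
Column 2 now contains 3, leaving R4C2 = 2.
Cage a needs two cells with product 6, so R4C3 = 3.

1 4 2 3 5 / 3 5 4 1 2 / 4 1 5 2 3 / 5 2 3 4 1 / 2 3 1 5 4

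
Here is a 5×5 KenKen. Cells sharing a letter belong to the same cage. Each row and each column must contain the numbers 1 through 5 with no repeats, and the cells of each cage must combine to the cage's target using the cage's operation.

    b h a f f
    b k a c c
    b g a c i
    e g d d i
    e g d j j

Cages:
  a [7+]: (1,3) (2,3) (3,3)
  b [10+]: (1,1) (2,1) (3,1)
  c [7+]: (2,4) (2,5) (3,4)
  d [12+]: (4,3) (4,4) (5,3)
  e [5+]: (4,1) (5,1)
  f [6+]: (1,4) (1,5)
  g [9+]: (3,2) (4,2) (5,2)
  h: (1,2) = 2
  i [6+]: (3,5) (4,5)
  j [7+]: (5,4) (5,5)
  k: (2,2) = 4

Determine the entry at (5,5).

5

Cage h is given, which forces (1,2) = 2.
K is a freebie, leaving (2,2) = 4.
The only place for 3 in row 1 is (1,1).
Row 1 needs a 4, and only (1,3) is open for it.
The 3 cells of cage d must have sum 12, which forces (4,4) = 4.
Row 4 already has 4, which forces (4,1) = 1.
The two cells of cage e must have sum 5, which forces (5,1) = 4.
Row 3 needs a 4, and only (3,5) is open for it.
Cage i needs two cells with sum 6, leaving (4,5) = 2.
Column 5 already has 2; hence (5,5) = 5.
The two cells of cage f must have sum 6, which forces (1,4) = 5.
5 is placed in column 5; hence (1,5) = 1.
Column 4 already has 5; hence (2,4) = 1.
Column 5 now contains 1; hence (2,5) = 3.
1 is placed in column 4; hence (3,4) = 3.
The 3 cells of cage d must have sum 12, which forces (4,3) = 5.
Row 5 already has 5, so (5,3) = 3.
Row 5 already has 5; hence (5,4) = 2.
1 is placed in row 2, so (2,3) = 2.
The 3 cells of cage g must have sum 9, leaving (3,2) = 5.
Cage a needs sum 7; hence (3,3) = 1.
Row 4 already has 5, which forces (4,2) = 3.
3 is placed in row 5, which forces (5,2) = 1.
2 is placed in row 2, leaving (2,1) = 5.
Row 3 now contains 5, so (3,1) = 2.
Completed grid: 3 2 4 5 1 / 5 4 2 1 3 / 2 5 1 3 4 / 1 3 5 4 2 / 4 1 3 2 5.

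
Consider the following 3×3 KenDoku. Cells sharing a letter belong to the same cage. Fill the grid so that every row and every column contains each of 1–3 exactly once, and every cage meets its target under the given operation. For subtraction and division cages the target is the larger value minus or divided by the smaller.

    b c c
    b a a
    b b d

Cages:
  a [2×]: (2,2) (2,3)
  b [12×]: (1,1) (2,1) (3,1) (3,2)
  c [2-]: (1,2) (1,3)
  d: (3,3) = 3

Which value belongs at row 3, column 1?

Cage b has product 12, which forces (3,2) = 2.
Cage d is a single given cell, leaving (3,3) = 3.
Cage c's pair has difference 2, leaving (1,2) = 3.
Column 3 already has 3, leaving (1,3) = 1.
2 is placed in column 2, which forces (2,2) = 1.
Cage a needs two cells with product 2, leaving (2,3) = 2.
Row 3 already has 3, leaving (3,1) = 1.
Row 1 already has 3, which forces (1,1) = 2.
2 is placed in row 2, so (2,1) = 3.
Filled in: 2 3 1 / 3 1 2 / 1 2 3.

1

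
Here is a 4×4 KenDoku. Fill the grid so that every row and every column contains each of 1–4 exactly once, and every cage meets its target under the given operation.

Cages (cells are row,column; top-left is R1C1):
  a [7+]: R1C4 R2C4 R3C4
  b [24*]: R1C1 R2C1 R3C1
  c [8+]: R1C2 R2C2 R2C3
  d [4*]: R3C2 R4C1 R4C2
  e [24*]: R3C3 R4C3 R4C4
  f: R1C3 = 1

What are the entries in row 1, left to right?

Cage f is given; hence R1C3 = 1.
Column 1 needs a 1, and only R4C1 is open for it.
The 3 cells of cage d must have product 4, leaving R3C2 = 1.
Row 4 already has 1, which forces R4C2 = 4.
Cage c needs sum 8; hence R1C2 = 3.
Column 2 already has 4; hence R2C2 = 2.
Cage c needs sum 8; hence R2C3 = 3.
Cage a has sum 7, so R2C4 = 1.
Cage e needs product 24, leaving R3C3 = 4.
Row 3 already has 4, leaving R3C4 = 2.
3 is placed in column 3; hence R4C3 = 2.
Column 4 now contains 2, which forces R4C4 = 3.
Cage b needs product 24, which forces R1C1 = 2.
Column 4 now contains 2, leaving R1C4 = 4.
Row 2 already has 3, leaving R2C1 = 4.
Row 3 already has 2; hence R3C1 = 3.
Filled in: 2 3 1 4 / 4 2 3 1 / 3 1 4 2 / 1 4 2 3.

2 3 1 4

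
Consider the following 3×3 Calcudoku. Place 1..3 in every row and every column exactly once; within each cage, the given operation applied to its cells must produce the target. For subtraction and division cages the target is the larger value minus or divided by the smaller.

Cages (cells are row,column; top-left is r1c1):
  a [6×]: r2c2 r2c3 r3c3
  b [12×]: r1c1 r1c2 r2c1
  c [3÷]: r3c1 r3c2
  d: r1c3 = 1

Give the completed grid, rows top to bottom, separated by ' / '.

Cage b needs product 12, which forces r1c1 = 3.
Cage b has product 12, leaving r1c2 = 2.
Cage d is given, leaving r1c3 = 1.
Cage b needs product 12, which forces r2c1 = 2.
Row 2 now contains 2, which forces r2c3 = 3.
3 is placed in column 1, so r3c1 = 1.
Row 3 now contains 1, leaving r3c2 = 3.
3 is placed in column 3, so r3c3 = 2.
Row 2 already has 3, so r2c2 = 1.

3 2 1 / 2 1 3 / 1 3 2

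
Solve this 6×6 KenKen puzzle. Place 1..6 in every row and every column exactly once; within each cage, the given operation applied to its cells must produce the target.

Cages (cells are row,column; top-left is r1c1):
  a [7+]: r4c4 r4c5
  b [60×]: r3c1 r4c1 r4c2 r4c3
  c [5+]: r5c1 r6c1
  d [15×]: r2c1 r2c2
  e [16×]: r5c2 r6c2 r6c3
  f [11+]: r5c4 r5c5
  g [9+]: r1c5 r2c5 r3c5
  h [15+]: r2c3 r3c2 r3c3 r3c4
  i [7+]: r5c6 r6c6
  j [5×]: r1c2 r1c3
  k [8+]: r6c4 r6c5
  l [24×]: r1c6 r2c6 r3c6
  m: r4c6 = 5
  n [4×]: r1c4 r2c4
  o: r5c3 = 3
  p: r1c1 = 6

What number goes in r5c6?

1

Cage p is given; hence r1c1 = 6.
Cage m is a single given cell; hence r4c6 = 5.
O is a freebie, leaving r5c3 = 3.
The 4 cells of cage b must have product 60, which forces r3c1 = 5.
5 is placed in column 1, leaving r2c1 = 3.
The two cells of cage d must have product 15, leaving r2c2 = 5.
5 is placed in column 2, which forces r1c2 = 1.
Cage j needs two cells with product 5, which forces r1c3 = 5.
1 is placed in row 1, leaving r1c4 = 4.
Column 4 now contains 4, so r2c4 = 1.
Column 2 now contains 1; hence r6c2 = 4.
Row 6 now contains 4, which forces r6c3 = 2.
Cage c needs two cells with sum 5, so r5c1 = 4.
4 is placed in column 2, so r5c2 = 2.
Row 6 now contains 4, leaving r6c1 = 1.
Cage h has sum 15; hence r3c4 = 2.
Column 1 now contains 1, so r4c1 = 2.
The 4 cells of cage b must have product 60, so r4c2 = 6.
Cage b has product 60, leaving r4c3 = 1.
Row 4 now contains 6, so r4c4 = 3.
Row 4 already has 1; hence r4c5 = 4.
Cage i's pair has sum 7, leaving r5c6 = 1.
Column 4 now contains 3, which forces r6c4 = 5.
Row 6 now contains 5, leaving r6c5 = 3.
The two cells of cage i must have sum 7; hence r6c6 = 6.
Column 5 already has 3; hence r1c5 = 2.
Row 1 already has 2; hence r1c6 = 3.
The 3 cells of cage g must have sum 9; hence r2c5 = 6.
Column 2 already has 6, leaving r3c2 = 3.
Column 5 already has 3; hence r3c5 = 1.
3 is placed in column 6, so r3c6 = 4.
5 is placed in column 4; hence r5c4 = 6.
Cage f needs two cells with sum 11, so r5c5 = 5.
Row 2 now contains 6, leaving r2c3 = 4.
Column 6 now contains 4, leaving r2c6 = 2.
4 is placed in row 3, which forces r3c3 = 6.
Filled in: 6 1 5 4 2 3 / 3 5 4 1 6 2 / 5 3 6 2 1 4 / 2 6 1 3 4 5 / 4 2 3 6 5 1 / 1 4 2 5 3 6.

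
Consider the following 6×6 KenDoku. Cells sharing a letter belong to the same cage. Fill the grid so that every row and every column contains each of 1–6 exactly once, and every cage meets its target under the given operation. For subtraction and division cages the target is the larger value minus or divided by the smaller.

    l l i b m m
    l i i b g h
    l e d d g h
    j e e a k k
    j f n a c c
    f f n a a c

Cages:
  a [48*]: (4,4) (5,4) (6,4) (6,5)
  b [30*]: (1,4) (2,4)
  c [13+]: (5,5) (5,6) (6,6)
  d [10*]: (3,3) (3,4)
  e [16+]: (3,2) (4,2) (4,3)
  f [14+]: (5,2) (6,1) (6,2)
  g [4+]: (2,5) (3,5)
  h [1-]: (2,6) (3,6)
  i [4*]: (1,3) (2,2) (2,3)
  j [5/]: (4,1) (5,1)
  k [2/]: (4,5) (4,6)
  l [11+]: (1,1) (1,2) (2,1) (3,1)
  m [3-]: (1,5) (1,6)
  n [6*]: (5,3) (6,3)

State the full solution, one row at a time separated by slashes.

4 2 1 5 6 3 / 2 1 4 6 3 5 / 3 6 5 2 1 4 / 5 4 6 3 2 1 / 1 3 2 4 5 6 / 6 5 3 1 4 2

In column 3, 4 can only go at (2,3), so (2,3) = 4.
Cage i needs product 4, so (1,3) = 1.
Cage i has product 4, so (2,2) = 1.
Row 2 already has 1; hence (2,5) = 3.
Column 5 already has 3, which forces (3,5) = 1.
Cage l has sum 11, so (1,2) = 2.
Cage l needs sum 11, so (2,1) = 2.
Cage m's pair has difference 3, leaving (1,5) = 6.
Cage m needs two cells with difference 3, so (1,6) = 3.
Row 1 already has 3; hence (1,1) = 4.
6 is placed in row 1, which forces (1,4) = 5.
Cage b's pair has product 30, leaving (2,4) = 6.
6 is placed in row 2, leaving (2,6) = 5.
Cage l has sum 11, leaving (3,1) = 3.
Column 4 now contains 5, so (3,4) = 2.
2 is placed in row 3, so (3,3) = 5.
Column 3 now contains 5, which forces (4,3) = 6.
Cage c needs sum 13; hence (5,5) = 5.
The 4 cells of cage a must have product 48, so (6,5) = 4.
5 is placed in row 3, which forces (3,2) = 6.
Row 3 now contains 6, leaving (3,6) = 4.
The two cells of cage j must have quotient 5, which forces (4,1) = 5.
6 is placed in row 4, leaving (4,2) = 4.
Column 5 now contains 4, which forces (4,5) = 2.
Column 6 already has 4; hence (4,6) = 1.
Row 5 already has 5, leaving (5,1) = 1.
6 is placed in column 2; hence (5,2) = 3.
3 is placed in row 5, so (5,3) = 2.
3 is placed in row 5, leaving (5,4) = 4.
Row 5 already has 2, so (5,6) = 6.
5 is placed in column 1, which forces (6,1) = 6.
Column 2 already has 3; hence (6,2) = 5.
2 is placed in column 3; hence (6,3) = 3.
Row 6 now contains 3, leaving (6,4) = 1.
Column 6 now contains 6, so (6,6) = 2.
Row 4 already has 1; hence (4,4) = 3.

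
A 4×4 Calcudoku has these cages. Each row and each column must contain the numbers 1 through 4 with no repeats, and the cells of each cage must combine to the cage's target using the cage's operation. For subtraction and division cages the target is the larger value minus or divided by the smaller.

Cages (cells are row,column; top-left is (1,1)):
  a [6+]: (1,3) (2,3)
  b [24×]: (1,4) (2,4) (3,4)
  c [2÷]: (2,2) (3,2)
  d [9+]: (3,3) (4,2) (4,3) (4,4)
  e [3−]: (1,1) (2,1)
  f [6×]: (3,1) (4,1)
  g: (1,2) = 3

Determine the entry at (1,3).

4

G is a freebie, leaving (1,2) = 3.
In row 1, 1 can only go at (1,1), so (1,1) = 1.
Column 1 already has 1, so (2,1) = 4.
Row 2 now contains 4, leaving (2,3) = 2.
Row 2 already has 2, which forces (2,4) = 3.
Column 3 already has 2; hence (1,3) = 4.
Row 1 now contains 4; hence (1,4) = 2.
Row 2 already has 2, which forces (2,2) = 1.
Cage c needs two cells with quotient 2, leaving (3,2) = 2.
The 4 cells of cage d must have sum 9, so (3,3) = 1.
2 is placed in column 4, which forces (3,4) = 4.
1 is placed in column 2, so (4,2) = 4.
Cage d has sum 9, leaving (4,3) = 3.
Column 4 already has 4, leaving (4,4) = 1.
Row 3 already has 2, so (3,1) = 3.
Row 4 already has 3, leaving (4,1) = 2.
Completed grid: 1 3 4 2 / 4 1 2 3 / 3 2 1 4 / 2 4 3 1.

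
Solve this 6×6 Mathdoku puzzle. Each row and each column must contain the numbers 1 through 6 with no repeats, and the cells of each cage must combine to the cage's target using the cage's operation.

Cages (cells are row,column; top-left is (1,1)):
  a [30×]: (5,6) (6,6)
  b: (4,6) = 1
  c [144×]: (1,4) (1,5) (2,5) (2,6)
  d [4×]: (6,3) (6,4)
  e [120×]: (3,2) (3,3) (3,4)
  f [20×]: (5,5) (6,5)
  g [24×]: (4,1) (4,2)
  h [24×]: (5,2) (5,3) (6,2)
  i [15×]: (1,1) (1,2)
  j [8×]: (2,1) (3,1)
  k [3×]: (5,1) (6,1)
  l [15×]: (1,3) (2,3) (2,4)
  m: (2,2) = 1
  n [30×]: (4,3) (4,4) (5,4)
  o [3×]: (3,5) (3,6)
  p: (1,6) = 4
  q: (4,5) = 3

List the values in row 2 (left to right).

4 1 3 5 6 2

P is a freebie; hence (1,6) = 4.
M is a freebie, which forces (2,2) = 1.
Q is a freebie, leaving (4,5) = 3.
Cage b is given, which forces (4,6) = 1.
Cage l needs product 15, which forces (1,3) = 1.
3 is placed in column 5, leaving (3,5) = 1.
Column 6 now contains 1; hence (3,6) = 3.
Column 3 now contains 1, so (6,3) = 4.
Row 6 already has 4, so (6,4) = 1.
Row 6 already has 4, which forces (6,5) = 5.
5 is placed in row 6, so (6,6) = 6.
Column 6 already has 6, which forces (2,6) = 2.
Cage k's pair has product 3; hence (5,1) = 1.
Column 4 now contains 1, so (5,4) = 3.
Column 5 now contains 5; hence (5,5) = 4.
Column 6 already has 6; hence (5,6) = 5.
Row 6 now contains 1, so (6,1) = 3.
Row 6 already has 3, leaving (6,2) = 2.
Column 1 now contains 3, so (1,1) = 5.
Cage i needs two cells with product 15, so (1,2) = 3.
Column 4 already has 3; hence (1,4) = 6.
Cage c has product 144, which forces (1,5) = 2.
2 is placed in row 2, so (2,1) = 4.
The 3 cells of cage l must have product 15; hence (2,3) = 3.
Column 4 already has 3, leaving (2,4) = 5.
4 is placed in column 5, which forces (2,5) = 6.
The two cells of cage j must have product 8, so (3,1) = 2.
5 is placed in column 4, leaving (3,4) = 4.
Column 1 already has 4; hence (4,1) = 6.
Row 4 already has 6, leaving (4,2) = 4.
5 is placed in column 4, which forces (4,4) = 2.
4 is placed in row 5; hence (5,2) = 6.
Row 5 already has 3, which forces (5,3) = 2.
Column 2 already has 6, so (3,2) = 5.
Cage e needs product 120; hence (3,3) = 6.
Row 4 already has 2, which forces (4,3) = 5.
Filled in: 5 3 1 6 2 4 / 4 1 3 5 6 2 / 2 5 6 4 1 3 / 6 4 5 2 3 1 / 1 6 2 3 4 5 / 3 2 4 1 5 6.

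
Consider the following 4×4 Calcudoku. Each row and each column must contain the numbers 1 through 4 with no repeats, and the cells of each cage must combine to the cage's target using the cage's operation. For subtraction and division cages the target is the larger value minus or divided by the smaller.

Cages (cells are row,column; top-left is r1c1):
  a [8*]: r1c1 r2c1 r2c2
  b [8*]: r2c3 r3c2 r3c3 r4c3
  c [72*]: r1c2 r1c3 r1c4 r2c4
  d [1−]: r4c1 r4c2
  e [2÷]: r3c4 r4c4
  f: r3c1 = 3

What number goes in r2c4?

3

The 4 cells of cage c must have product 72, leaving r2c4 = 3.
F is a freebie, which forces r3c1 = 3.
Cage b needs product 8, so r3c2 = 1.
The only place for 1 in row 1 is r1c1.
The two cells of cage d must have difference 1, so r4c2 = 3.
Cage c has product 72, so r1c3 = 3.
The only place for 1 in row 2 is r2c3.
In row 4, 1 can only go at r4c4, so r4c4 = 1.
Cage e needs two cells with quotient 2, which forces r3c4 = 2.
The 4 cells of cage c must have product 72, so r1c2 = 2.
Column 4 already has 2, so r1c4 = 4.
Column 2 already has 2; hence r2c2 = 4.
Row 3 now contains 2; hence r3c3 = 4.
The 4 cells of cage b must have product 8; hence r4c3 = 2.
Row 2 already has 4, leaving r2c1 = 2.
Row 4 now contains 2, leaving r4c1 = 4.
Completed grid: 1 2 3 4 / 2 4 1 3 / 3 1 4 2 / 4 3 2 1.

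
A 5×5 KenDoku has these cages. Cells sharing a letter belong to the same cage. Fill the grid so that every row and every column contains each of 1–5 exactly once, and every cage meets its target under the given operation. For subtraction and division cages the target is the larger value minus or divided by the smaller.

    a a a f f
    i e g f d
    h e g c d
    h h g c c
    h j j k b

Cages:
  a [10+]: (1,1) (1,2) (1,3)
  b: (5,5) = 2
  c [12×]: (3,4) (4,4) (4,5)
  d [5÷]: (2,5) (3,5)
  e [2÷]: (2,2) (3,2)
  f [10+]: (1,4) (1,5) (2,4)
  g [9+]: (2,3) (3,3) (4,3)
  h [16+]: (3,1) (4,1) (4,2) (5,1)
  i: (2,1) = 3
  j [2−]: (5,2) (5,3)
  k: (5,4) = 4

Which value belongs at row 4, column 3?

3

Cage i is a single given cell; hence (2,1) = 3.
Cage k is a single given cell, which forces (5,4) = 4.
Cage b is a single given cell, leaving (5,5) = 2.
Cage h needs sum 16, leaving (4,2) = 5.
Cage c needs product 12, which forces (4,5) = 4.
Row 5 now contains 2, leaving (5,1) = 5.
Cage a has sum 10, so (1,3) = 5.
Row 1 now contains 5, which forces (1,5) = 3.
Cage h has sum 16, leaving (3,1) = 4.
4 is placed in row 4, so (4,1) = 2.
2 is placed in column 1; hence (1,1) = 1.
Cage a has sum 10, leaving (1,2) = 4.
Row 1 already has 3, which forces (1,4) = 2.
The 3 cells of cage g must have sum 9; hence (2,3) = 4.
Cage f needs sum 10, which forces (2,4) = 5.
5 is placed in row 2; hence (2,5) = 1.
The 3 cells of cage g must have sum 9, leaving (3,3) = 2.
1 is placed in column 5; hence (3,5) = 5.
Cage g has sum 9; hence (4,3) = 3.
Row 4 already has 3, leaving (4,4) = 1.
Column 3 already has 3, leaving (5,3) = 1.
Row 2 now contains 1, leaving (2,2) = 2.
2 is placed in row 3, which forces (3,2) = 1.
Column 4 now contains 1, so (3,4) = 3.
1 is placed in row 5, so (5,2) = 3.
Completed grid: 1 4 5 2 3 / 3 2 4 5 1 / 4 1 2 3 5 / 2 5 3 1 4 / 5 3 1 4 2.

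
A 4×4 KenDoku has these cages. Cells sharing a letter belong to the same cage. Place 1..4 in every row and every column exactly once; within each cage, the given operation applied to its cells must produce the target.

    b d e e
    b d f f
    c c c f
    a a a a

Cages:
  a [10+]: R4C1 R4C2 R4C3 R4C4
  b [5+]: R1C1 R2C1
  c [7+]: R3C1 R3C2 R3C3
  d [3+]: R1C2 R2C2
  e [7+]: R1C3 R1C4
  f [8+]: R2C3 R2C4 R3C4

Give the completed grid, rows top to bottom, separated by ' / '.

The only place for 3 in row 3 is R3C4.
The two cells of cage e must have sum 7, leaving R1C3 = 3.
Column 4 now contains 3, leaving R1C4 = 4.
Cage f needs sum 8; hence R2C3 = 4.
Cage f needs sum 8, which forces R2C4 = 1.
Column 4 now contains 1, which forces R4C4 = 2.
Cage b's pair has sum 5, which forces R1C1 = 2.
Cage d's pair has sum 3, so R1C2 = 1.
4 is placed in row 2, which forces R2C1 = 3.
1 is placed in row 2, so R2C2 = 2.
Column 2 now contains 2; hence R3C2 = 4.
3 is placed in column 1, which forces R4C1 = 4.
Column 2 now contains 4; hence R4C2 = 3.
2 is placed in row 4, which forces R4C3 = 1.
Row 3 now contains 4, so R3C1 = 1.
Column 3 now contains 1, leaving R3C3 = 2.

2 1 3 4 / 3 2 4 1 / 1 4 2 3 / 4 3 1 2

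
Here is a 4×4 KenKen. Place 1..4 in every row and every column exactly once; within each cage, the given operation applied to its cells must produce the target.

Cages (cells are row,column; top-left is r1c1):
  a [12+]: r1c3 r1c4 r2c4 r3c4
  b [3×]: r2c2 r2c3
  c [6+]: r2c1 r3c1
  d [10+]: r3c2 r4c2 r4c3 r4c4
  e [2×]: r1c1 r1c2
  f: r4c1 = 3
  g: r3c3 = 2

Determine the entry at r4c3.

Cage g is a single given cell; hence r3c3 = 2.
F is a freebie, leaving r4c1 = 3.
Cage c's pair has sum 6; hence r2c1 = 2.
2 is placed in row 3, so r3c1 = 4.
Cage d needs sum 10, which forces r3c2 = 3.
Row 3 now contains 3, so r3c4 = 1.
Column 1 now contains 2; hence r1c1 = 1.
Cage e needs two cells with product 2, leaving r1c2 = 2.
Cage a needs sum 12; hence r1c3 = 4.
Cage a has sum 12, so r1c4 = 3.
Column 2 already has 3, leaving r2c2 = 1.
Cage b's pair has product 3; hence r2c3 = 3.
Cage a has sum 12, leaving r2c4 = 4.
1 is placed in column 2, so r4c2 = 4.
Column 3 already has 4, leaving r4c3 = 1.
Column 4 already has 4; hence r4c4 = 2.
Completed grid: 1 2 4 3 / 2 1 3 4 / 4 3 2 1 / 3 4 1 2.

1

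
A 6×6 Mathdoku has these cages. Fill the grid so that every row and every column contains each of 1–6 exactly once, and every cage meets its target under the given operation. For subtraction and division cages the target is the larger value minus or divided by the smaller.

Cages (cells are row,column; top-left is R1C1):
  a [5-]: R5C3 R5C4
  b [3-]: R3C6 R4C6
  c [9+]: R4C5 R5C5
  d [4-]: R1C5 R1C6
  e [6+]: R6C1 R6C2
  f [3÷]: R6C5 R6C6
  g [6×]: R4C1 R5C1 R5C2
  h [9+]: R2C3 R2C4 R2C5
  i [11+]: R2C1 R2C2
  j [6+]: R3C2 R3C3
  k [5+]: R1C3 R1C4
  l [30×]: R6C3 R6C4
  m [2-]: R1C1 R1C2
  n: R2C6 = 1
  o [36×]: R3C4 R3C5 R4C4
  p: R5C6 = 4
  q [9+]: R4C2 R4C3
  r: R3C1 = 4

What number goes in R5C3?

1

Cage n is given, leaving R2C6 = 1.
Cage r is given; hence R3C1 = 4.
Cage p is given, which forces R5C6 = 4.
In row 4, 1 can only go at R4C1, so R4C1 = 1.
In row 5, 5 can only go at R5C5, so R5C5 = 5.
Cage c's pair has sum 9, leaving R4C5 = 4.
In row 4, 5 can only go at R4C6, so R4C6 = 5.
The two cells of cage b must have difference 3, which forces R3C6 = 2.
Cage d needs two cells with difference 4, leaving R1C5 = 2.
Column 6 now contains 2, leaving R1C6 = 6.
2 is placed in column 5, leaving R2C5 = 3.
Column 5 now contains 3, so R3C5 = 6.
2 is placed in column 5, so R6C5 = 1.
Column 6 now contains 6, which forces R6C6 = 3.
Cage e needs two cells with sum 6, which forces R6C1 = 2.
Row 6 already has 1, so R6C2 = 4.
The only place for 3 in row 3 is R3C4.
The 3 cells of cage o must have product 36, so R4C4 = 2.
Cage h needs sum 9, leaving R2C3 = 2.
Column 4 now contains 2, so R2C4 = 4.
Cage k needs two cells with sum 5, so R1C3 = 4.
4 is placed in column 4, so R1C4 = 1.
Column 4 now contains 1; hence R5C4 = 6.
6 is placed in column 4, which forces R6C4 = 5.
Row 5 now contains 6, which forces R5C1 = 3.
Cage g has product 6, which forces R5C2 = 2.
Row 5 now contains 6, which forces R5C3 = 1.
Row 6 already has 5, which forces R6C3 = 6.
Column 1 now contains 3, leaving R1C1 = 5.
The two cells of cage m must have difference 2, so R1C2 = 3.
Column 1 already has 5, leaving R2C1 = 6.
Row 2 now contains 6, so R2C2 = 5.
The two cells of cage j must have sum 6; hence R3C2 = 1.
Column 3 now contains 1; hence R3C3 = 5.
Cage q's pair has sum 9, which forces R4C2 = 6.
Column 3 already has 6; hence R4C3 = 3.
Filled in: 5 3 4 1 2 6 / 6 5 2 4 3 1 / 4 1 5 3 6 2 / 1 6 3 2 4 5 / 3 2 1 6 5 4 / 2 4 6 5 1 3.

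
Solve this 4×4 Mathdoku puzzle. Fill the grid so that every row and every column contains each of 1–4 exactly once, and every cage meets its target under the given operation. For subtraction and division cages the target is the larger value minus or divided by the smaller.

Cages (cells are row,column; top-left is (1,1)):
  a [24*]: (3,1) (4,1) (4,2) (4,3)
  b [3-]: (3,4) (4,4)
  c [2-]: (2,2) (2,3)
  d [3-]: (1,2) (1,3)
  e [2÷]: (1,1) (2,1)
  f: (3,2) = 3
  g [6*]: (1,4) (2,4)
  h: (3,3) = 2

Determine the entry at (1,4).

3

Cage f is a single given cell, leaving (3,2) = 3.
H is a freebie, so (3,3) = 2.
The only place for 3 in row 1 is (1,4).
Column 4 already has 3, which forces (2,4) = 2.
Cage e needs two cells with quotient 2, so (1,1) = 2.
Row 2 now contains 2; hence (2,2) = 1.
The two cells of cage c must have difference 2, so (2,3) = 3.
Column 2 already has 1; hence (1,2) = 4.
Cage d's pair has difference 3, so (1,3) = 1.
1 is placed in row 2, leaving (2,1) = 4.
Column 1 already has 4, which forces (3,1) = 1.
1 is placed in row 3, so (3,4) = 4.
The 4 cells of cage a must have product 24; hence (4,1) = 3.
Cage a needs product 24, which forces (4,2) = 2.
1 is placed in column 3; hence (4,3) = 4.
4 is placed in column 4, so (4,4) = 1.
Filled in: 2 4 1 3 / 4 1 3 2 / 1 3 2 4 / 3 2 4 1.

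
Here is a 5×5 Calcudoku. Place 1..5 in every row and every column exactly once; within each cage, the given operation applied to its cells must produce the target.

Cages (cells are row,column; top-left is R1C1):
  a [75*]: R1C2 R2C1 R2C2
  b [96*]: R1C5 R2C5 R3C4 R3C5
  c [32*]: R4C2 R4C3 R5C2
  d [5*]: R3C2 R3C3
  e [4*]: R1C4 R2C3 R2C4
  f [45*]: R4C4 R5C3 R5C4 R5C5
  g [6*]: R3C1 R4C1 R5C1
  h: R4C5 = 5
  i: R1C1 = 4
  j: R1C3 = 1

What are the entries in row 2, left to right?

Cage i is a single given cell, so R1C1 = 4.
Cage a has product 75, leaving R1C2 = 5.
Cage j is given, leaving R1C3 = 1.
1 is placed in row 1, which forces R1C4 = 2.
2 is placed in row 1; hence R1C5 = 3.
The 3 cells of cage a must have product 75, leaving R2C1 = 5.
Cage a has product 75, leaving R2C2 = 3.
Column 3 already has 1, so R2C3 = 2.
2 is placed in row 2, leaving R2C5 = 4.
Column 2 already has 5, so R3C2 = 1.
Column 3 already has 1, which forces R3C3 = 5.
The 4 cells of cage b must have product 96, leaving R3C4 = 4.
Column 5 now contains 3; hence R3C5 = 2.
The 3 cells of cage c must have product 32, leaving R4C2 = 2.
The 3 cells of cage c must have product 32, leaving R4C3 = 4.
The 4 cells of cage f must have product 45, so R4C4 = 3.
Cage h is given, leaving R4C5 = 5.
Cage c needs product 32, so R5C2 = 4.
5 is placed in column 3, which forces R5C3 = 3.
5 is placed in column 5, so R5C5 = 1.
Row 2 already has 4, which forces R2C4 = 1.
Row 3 already has 2; hence R3C1 = 3.
3 is placed in row 4, so R4C1 = 1.
1 is placed in row 5, leaving R5C1 = 2.
1 is placed in row 5, which forces R5C4 = 5.
Filled in: 4 5 1 2 3 / 5 3 2 1 4 / 3 1 5 4 2 / 1 2 4 3 5 / 2 4 3 5 1.

5 3 2 1 4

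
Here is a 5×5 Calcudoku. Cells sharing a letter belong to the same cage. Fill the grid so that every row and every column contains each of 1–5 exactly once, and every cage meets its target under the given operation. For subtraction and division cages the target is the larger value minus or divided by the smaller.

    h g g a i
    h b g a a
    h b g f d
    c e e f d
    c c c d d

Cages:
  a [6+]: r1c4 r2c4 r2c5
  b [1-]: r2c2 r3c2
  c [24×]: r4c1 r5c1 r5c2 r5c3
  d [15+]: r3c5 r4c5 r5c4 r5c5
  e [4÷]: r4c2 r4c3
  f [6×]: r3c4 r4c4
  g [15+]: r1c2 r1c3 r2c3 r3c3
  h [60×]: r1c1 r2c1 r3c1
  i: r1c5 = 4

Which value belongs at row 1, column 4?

1

Cage i is a single given cell, which forces r1c5 = 4.
The 4 cells of cage d must have sum 15, leaving r5c4 = 5.
Row 3 needs a 1, and only r3c2 is open for it.
Cage b's pair has difference 1, leaving r2c2 = 2.
Column 2 already has 1, which forces r4c2 = 4.
Cage e needs two cells with quotient 4, which forces r4c3 = 1.
Column 2 now contains 4, so r5c2 = 3.
Row 5 already has 3; hence r5c5 = 2.
3 is placed in column 2, which forces r1c2 = 5.
The 4 cells of cage c must have product 24; hence r4c1 = 2.
2 is placed in row 4; hence r4c4 = 3.
3 is placed in row 4; hence r4c5 = 5.
Cage c has product 24, which forces r5c1 = 1.
Row 5 now contains 2, so r5c3 = 4.
Row 1 now contains 5; hence r1c1 = 3.
Row 1 already has 3, which forces r1c3 = 2.
2 is placed in row 1; hence r1c4 = 1.
1 is placed in column 4, which forces r2c4 = 4.
Column 4 now contains 3; hence r3c4 = 2.
Column 5 already has 5; hence r3c5 = 3.
Row 2 already has 4, so r2c1 = 5.
Cage g needs sum 15, so r2c3 = 3.
Column 5 now contains 3; hence r2c5 = 1.
The 3 cells of cage h must have product 60, so r3c1 = 4.
Row 3 already has 3, which forces r3c3 = 5.
Completed grid: 3 5 2 1 4 / 5 2 3 4 1 / 4 1 5 2 3 / 2 4 1 3 5 / 1 3 4 5 2.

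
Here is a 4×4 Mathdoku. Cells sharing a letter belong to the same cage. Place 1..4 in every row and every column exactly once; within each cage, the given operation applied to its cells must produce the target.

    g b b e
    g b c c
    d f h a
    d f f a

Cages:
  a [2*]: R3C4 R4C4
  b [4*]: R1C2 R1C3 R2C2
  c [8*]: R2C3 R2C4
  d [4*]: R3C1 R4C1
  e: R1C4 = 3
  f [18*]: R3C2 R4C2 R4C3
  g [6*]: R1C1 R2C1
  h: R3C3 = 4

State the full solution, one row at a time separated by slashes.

2 4 1 3 / 3 1 2 4 / 1 3 4 2 / 4 2 3 1

Cage e is given, so R1C4 = 3.
Cage f has product 18, so R3C2 = 3.
Cage h is given; hence R3C3 = 4.
Cage f needs product 18; hence R4C2 = 2.
The 3 cells of cage f must have product 18, so R4C3 = 3.
Row 4 already has 2, which forces R4C4 = 1.
Row 1 now contains 3; hence R1C1 = 2.
The 3 cells of cage b must have product 4, so R1C2 = 4.
The 3 cells of cage b must have product 4; hence R1C3 = 1.
Cage g's pair has product 6, so R2C1 = 3.
Column 2 now contains 2, which forces R2C2 = 1.
4 is placed in column 3, so R2C3 = 2.
The two cells of cage c must have product 8, leaving R2C4 = 4.
4 is placed in row 3; hence R3C1 = 1.
1 is placed in column 4, so R3C4 = 2.
Row 4 now contains 1, which forces R4C1 = 4.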